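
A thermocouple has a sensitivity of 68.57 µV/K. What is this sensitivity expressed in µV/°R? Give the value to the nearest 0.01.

38.09 µV/°R

Since only a temperature interval is involved, the additive offset between the scales drops out.
A change of 1°R is a change of 5/9 K, so per °R the value is 68.57 × 5/9 = 38.09.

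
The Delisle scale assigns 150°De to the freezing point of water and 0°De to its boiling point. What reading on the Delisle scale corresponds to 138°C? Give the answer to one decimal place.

-57.0°De

Linearly onto the Delisle scale: 150 + (138.0000 / 100) × (0 - 150) = -57.0°De.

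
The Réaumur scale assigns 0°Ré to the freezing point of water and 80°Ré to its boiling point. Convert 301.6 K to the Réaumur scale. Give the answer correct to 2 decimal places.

22.76°Ré

First in Celsius: 301.6 - 273.15 = 28.4500°C.
Linearly onto the Réaumur scale: 0 + (28.4500 / 100) × (80 - 0) = 22.76°Ré.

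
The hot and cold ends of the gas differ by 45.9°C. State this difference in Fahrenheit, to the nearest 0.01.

82.62°F

An interval of 1°C corresponds to 1.8°F.
45.9 × 1.8 = 82.62.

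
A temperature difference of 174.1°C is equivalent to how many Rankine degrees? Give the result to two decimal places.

313.38°R

An interval of 1°C corresponds to 1.8°R.
174.1 × 1.8 = 313.38.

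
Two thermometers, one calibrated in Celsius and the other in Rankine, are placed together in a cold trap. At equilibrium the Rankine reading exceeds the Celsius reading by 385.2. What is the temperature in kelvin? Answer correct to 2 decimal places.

Let x be the Celsius reading; then the Rankine reading is 1.8·x + 491.67.
(1.8·x + 491.67) - x = 385.2  ⇒  (0.8)·x = -106.47  ⇒  x = -133.0875°C.
In kelvin: -133.0875 + 273.15 = 140.06 K.

140.06 K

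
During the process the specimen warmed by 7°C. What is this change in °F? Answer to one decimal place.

An interval of 1°C corresponds to 1.8°F.
7 × 1.8 = 12.6.

12.6°F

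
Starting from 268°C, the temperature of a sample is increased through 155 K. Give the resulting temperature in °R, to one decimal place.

The 155 K change is an interval; Kelvin and Celsius degrees are the same size, so ΔC = +155°C.
Final Celsius temperature: 268.0000 + 155.0000 = 423.0000°C.
In Rankine: 423.0000 × 1.8 + 491.67 = 1253.1°R.

1253.1°R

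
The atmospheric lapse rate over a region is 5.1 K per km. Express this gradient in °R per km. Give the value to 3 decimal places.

9.180 °R/km

Since only a temperature interval is involved, the additive offset between the scales drops out.
A change of 1 K is a change of 1.8°R, so 5.1 × 1.8 = 9.180.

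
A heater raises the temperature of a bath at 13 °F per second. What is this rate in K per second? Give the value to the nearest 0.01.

7.22 K/second

The quantity depends on a temperature interval, so only the ratio of degree sizes applies; the offset between the scales is irrelevant.
A change of 1°F is a change of 5/9 K, so 13 × 5/9 = 7.22.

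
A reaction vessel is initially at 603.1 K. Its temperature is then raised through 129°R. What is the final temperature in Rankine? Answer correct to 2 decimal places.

1214.58°R

Initial temperature in Celsius: 603.1 - 273.15 = 329.9500°C.
The 129°R change is an interval, so only the factor 5/9 applies: +129 × 5/9 = +71.6667°C.
Final Celsius temperature: 329.9500 + 71.6667 = 401.6167°C.
In Rankine: 401.6167 × 1.8 + 491.67 = 1214.58°R.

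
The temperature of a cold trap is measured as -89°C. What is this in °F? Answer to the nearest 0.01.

-128.20°F

In Fahrenheit: -89.0000 × 1.8 + 32 = -128.20°F.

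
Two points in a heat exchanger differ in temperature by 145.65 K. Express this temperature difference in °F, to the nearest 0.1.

An interval of 1 K corresponds to 1.8°F.
145.65 × 1.8 = 262.2.

262.2°F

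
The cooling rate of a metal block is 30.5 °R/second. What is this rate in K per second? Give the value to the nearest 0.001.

Since only a temperature interval is involved, the additive offset between the scales drops out.
A change of 1°R is a change of 5/9 K, so 30.5 × 5/9 = 16.944.

16.944 K/second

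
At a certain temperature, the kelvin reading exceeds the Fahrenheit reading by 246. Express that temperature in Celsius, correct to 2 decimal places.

-6.06°C

Let x be the Fahrenheit reading; then the kelvin reading is 5/9·x + 255.372.
(5/9·x + 255.372) - x = 246  ⇒  (-4/9)·x = -9.37222  ⇒  x = 21.0875°F.
In Celsius: (21.0875 - 32) × 5/9 = -6.06°C.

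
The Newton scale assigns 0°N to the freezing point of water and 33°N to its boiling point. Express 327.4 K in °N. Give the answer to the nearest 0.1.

First in Celsius: 327.4 - 273.15 = 54.2500°C.
Linearly onto the Newton scale: 0 + (54.2500 / 100) × (33 - 0) = 17.9°N.

17.9°N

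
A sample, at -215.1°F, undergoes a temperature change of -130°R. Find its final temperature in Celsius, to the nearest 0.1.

-209.5°C

Initial temperature in Celsius: (-215.1 - 32) × 5/9 = -137.2778°C.
The 130°R change is an interval, so only the factor 5/9 applies: -130 × 5/9 = -72.2222°C.
Final Celsius temperature: -137.2778 - 72.2222 = -209.5000°C.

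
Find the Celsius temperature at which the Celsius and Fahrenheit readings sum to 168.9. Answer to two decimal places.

Let C be the Celsius reading. The Fahrenheit reading is F = 1.8·C + 32.
Require C + F = 168.9: (2.8)·C + 32 = 168.9.
C = (168.9 - 32) / (2.8) = 48.89.

48.89°C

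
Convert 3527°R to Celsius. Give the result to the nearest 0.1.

1686.3°C

In Celsius: (3527 - 491.67) × 5/9 = 1686.2944°C.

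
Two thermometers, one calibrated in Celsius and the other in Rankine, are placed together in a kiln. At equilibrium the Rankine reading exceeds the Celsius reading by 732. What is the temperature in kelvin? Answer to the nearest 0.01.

Let x be the Celsius reading; then the Rankine reading is 1.8·x + 491.67.
(1.8·x + 491.67) - x = 732  ⇒  (0.8)·x = 240.33  ⇒  x = 300.4125°C.
In kelvin: 300.4125 + 273.15 = 573.56 K.

573.56 K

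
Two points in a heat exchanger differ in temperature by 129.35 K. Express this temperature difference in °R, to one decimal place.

232.8°R

Only the scale ratio 1.8 matters for a change in temperature.
129.35 × 1.8 = 232.8.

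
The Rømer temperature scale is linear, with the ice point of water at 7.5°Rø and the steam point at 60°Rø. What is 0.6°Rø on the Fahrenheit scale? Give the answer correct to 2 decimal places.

8.34°F

Linear interpolation between the fixed points: C = (0.6 - 7.5) × 100 / (60 - 7.5) = -13.1429°C.
Then -13.1429 × 1.8 + 32 = 8.34°F.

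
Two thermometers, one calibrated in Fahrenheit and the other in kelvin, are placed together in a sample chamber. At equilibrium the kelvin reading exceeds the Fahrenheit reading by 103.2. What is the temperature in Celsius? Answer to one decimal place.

Let x be the Fahrenheit reading; then the kelvin reading is 5/9·x + 255.372.
(5/9·x + 255.372) - x = 103.2  ⇒  (-4/9)·x = -152.172  ⇒  x = 342.3875°F.
In Celsius: (342.3875 - 32) × 5/9 = 172.4°C.

172.4°C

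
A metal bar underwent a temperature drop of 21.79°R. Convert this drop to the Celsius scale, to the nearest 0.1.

An interval of 1°R corresponds to 5/9°C.
21.79 × 5/9 = 12.1.

12.1°C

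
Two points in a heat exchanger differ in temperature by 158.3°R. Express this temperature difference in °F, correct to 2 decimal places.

158.30°F

Rankine and Fahrenheit degrees are the same size, so the interval is unchanged: 158.30.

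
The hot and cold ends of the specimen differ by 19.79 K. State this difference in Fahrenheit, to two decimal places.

35.62°F

For a temperature interval the offset drops out; only the factor 1.8 applies.
19.79 × 1.8 = 35.62.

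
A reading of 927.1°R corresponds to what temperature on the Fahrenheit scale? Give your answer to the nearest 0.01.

In Celsius: (927.1 - 491.67) × 5/9 = 241.9056°C.
In Fahrenheit: 241.9056 × 1.8 + 32 = 467.43°F.

467.43°F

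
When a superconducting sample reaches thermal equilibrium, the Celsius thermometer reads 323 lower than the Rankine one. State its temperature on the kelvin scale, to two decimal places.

Let x be the Rankine reading; then the Celsius reading is 5/9·x - 273.15.
(5/9·x - 273.15) - x = -323  ⇒  (-4/9)·x = -49.85  ⇒  x = 112.1625°R.
In Celsius: (112.1625 - 491.67) × 5/9 = -210.8375°C.
In kelvin: -210.8375 + 273.15 = 62.31 K.

62.31 K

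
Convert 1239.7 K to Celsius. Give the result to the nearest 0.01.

In Celsius: 1239.7 - 273.15 = 966.5500°C.

966.55°C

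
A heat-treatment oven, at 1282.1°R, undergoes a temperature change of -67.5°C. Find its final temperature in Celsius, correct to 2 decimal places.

Initial temperature in Celsius: (1282.1 - 491.67) × 5/9 = 439.1278°C.
Final Celsius temperature: 439.1278 - 67.5000 = 371.6278°C.

371.63°C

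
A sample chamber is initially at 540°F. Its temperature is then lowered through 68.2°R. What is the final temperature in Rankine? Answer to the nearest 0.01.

Initial temperature in Celsius: (540 - 32) × 5/9 = 282.2222°C.
The 68.2°R change is an interval, so only the factor 5/9 applies: -68.2 × 5/9 = -37.8889°C.
Final Celsius temperature: 282.2222 - 37.8889 = 244.3333°C.
In Rankine: 244.3333 × 1.8 + 491.67 = 931.47°R.

931.47°R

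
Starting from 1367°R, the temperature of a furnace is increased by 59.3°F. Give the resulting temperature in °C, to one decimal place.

Initial temperature in Celsius: (1367 - 491.67) × 5/9 = 486.2944°C.
The 59.3°F change is an interval, so only the factor 5/9 applies: +59.3 × 5/9 = +32.9444°C.
Final Celsius temperature: 486.2944 + 32.9444 = 519.2389°C.

519.2°C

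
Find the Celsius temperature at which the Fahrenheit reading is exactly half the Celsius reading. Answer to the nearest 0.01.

Let C be the Celsius reading. The Fahrenheit reading is F = 1.8·C + 32.
Require F = 0.5·C: 1.8·C + 32 = 0.5·C.
(1.3)·C = -32  ⇒  C = -24.62.

-24.62°C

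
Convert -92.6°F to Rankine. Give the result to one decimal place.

In Celsius: (-92.6 - 32) × 5/9 = -69.2222°C.
In Rankine: -69.2222 × 1.8 + 491.67 = 367.1°R.

367.1°R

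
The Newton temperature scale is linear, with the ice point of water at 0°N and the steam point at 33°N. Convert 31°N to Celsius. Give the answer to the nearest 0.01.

93.94°C

Linear interpolation between the fixed points: C = (31 - 0) × 100 / (33 - 0) = 93.9394°C.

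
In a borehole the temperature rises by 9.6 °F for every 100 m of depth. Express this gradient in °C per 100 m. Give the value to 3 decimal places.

The quantity depends on a temperature interval, so only the ratio of degree sizes applies; the offset between the scales is irrelevant.
A change of 1°F is a change of 5/9°C, so 9.6 × 5/9 = 5.333.

5.333 °C/100 m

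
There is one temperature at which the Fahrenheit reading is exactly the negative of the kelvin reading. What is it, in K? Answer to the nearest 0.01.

164.17 K

Let K be the kelvin reading. The Fahrenheit reading is F = 1.8·K - 459.67.
Require F = -1·K: 1.8·K - 459.67 = -1·K.
(2.8)·K = 459.67  ⇒  K = 164.17.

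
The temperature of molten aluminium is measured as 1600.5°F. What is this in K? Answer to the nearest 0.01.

1144.54 K

In Celsius: (1600.5 - 32) × 5/9 = 871.3889°C.
In kelvin: 871.3889 + 273.15 = 1144.54 K.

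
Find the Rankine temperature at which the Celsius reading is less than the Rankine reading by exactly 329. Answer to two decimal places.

125.66°R

Let R be the Rankine reading. The Celsius reading is C = 5/9·R - 273.15.
Require C - R = -329: (-4/9)·R - 273.15 = -329.
R = (-329 + 273.15) / (-4/9) = 125.66.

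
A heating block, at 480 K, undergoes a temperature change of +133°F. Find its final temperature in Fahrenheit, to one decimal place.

537.3°F

Initial temperature in Celsius: 480 - 273.15 = 206.8500°C.
The 133°F change is an interval, so only the factor 5/9 applies: +133 × 5/9 = +73.8889°C.
Final Celsius temperature: 206.8500 + 73.8889 = 280.7389°C.
In Fahrenheit: 280.7389 × 1.8 + 32 = 537.3°F.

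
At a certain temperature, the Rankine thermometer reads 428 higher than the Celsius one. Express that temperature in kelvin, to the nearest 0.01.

193.56 K

Let x be the Celsius reading; then the Rankine reading is 1.8·x + 491.67.
(1.8·x + 491.67) - x = 428  ⇒  (0.8)·x = -63.67  ⇒  x = -79.5875°C.
In kelvin: -79.5875 + 273.15 = 193.56 K.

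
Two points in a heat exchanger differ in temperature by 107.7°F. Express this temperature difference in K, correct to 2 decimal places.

59.83 K

An interval of 1°F corresponds to 5/9 K.
107.7 × 5/9 = 59.83.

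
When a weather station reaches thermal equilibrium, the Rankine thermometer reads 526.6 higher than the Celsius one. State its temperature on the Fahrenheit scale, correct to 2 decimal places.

Let x be the Celsius reading; then the Rankine reading is 1.8·x + 491.67.
(1.8·x + 491.67) - x = 526.6  ⇒  (0.8)·x = 34.93  ⇒  x = 43.6625°C.
In Fahrenheit: 43.6625 × 1.8 + 32 = 110.59°F.

110.59°F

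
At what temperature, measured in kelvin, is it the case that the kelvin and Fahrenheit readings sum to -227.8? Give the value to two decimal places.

Let K be the kelvin reading. The Fahrenheit reading is F = 1.8·K - 459.67.
Require K + F = -227.8: (2.8)·K - 459.67 = -227.8.
K = (-227.8 + 459.67) / (2.8) = 82.81.

82.81 K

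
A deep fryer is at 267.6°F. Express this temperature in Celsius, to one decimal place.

130.9°C

In Celsius: (267.6 - 32) × 5/9 = 130.8889°C.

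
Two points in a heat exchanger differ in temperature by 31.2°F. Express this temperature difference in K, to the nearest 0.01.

17.33 K

An interval of 1°F corresponds to 5/9 K.
31.2 × 5/9 = 17.33.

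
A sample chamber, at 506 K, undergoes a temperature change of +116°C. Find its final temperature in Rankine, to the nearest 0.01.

Initial temperature in Celsius: 506 - 273.15 = 232.8500°C.
Final Celsius temperature: 232.8500 + 116.0000 = 348.8500°C.
In Rankine: 348.8500 × 1.8 + 491.67 = 1119.60°R.

1119.60°R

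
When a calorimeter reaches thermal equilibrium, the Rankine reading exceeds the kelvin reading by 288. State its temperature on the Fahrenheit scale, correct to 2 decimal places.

188.33°F

Let x be the kelvin reading; then the Rankine reading is 1.8·x.
(1.8·x) - x = 288  ⇒  (0.8)·x = 288  ⇒  x = 360.0000 K.
In Celsius: 360 - 273.15 = 86.8500°C.
In Fahrenheit: 86.8500 × 1.8 + 32 = 188.33°F.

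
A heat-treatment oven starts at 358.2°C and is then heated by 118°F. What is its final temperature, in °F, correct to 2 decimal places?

The 118°F change is an interval, so only the factor 5/9 applies: +118 × 5/9 = +65.5556°C.
Final Celsius temperature: 358.2000 + 65.5556 = 423.7556°C.
In Fahrenheit: 423.7556 × 1.8 + 32 = 794.76°F.

794.76°F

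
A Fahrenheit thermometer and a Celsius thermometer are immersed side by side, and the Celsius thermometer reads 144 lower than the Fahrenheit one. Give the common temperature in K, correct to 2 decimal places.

413.15 K

Let x be the Fahrenheit reading; then the Celsius reading is 5/9·x - 17.7778.
(5/9·x - 17.7778) - x = -144  ⇒  (-4/9)·x = -126.222  ⇒  x = 284.0000°F.
In Celsius: (284 - 32) × 5/9 = 140.0000°C.
In kelvin: 140.0000 + 273.15 = 413.15 K.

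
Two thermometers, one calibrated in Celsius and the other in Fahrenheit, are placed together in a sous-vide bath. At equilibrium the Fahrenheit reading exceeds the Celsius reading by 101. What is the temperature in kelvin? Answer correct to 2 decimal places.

359.40 K

Let x be the Celsius reading; then the Fahrenheit reading is 1.8·x + 32.
(1.8·x + 32) - x = 101  ⇒  (0.8)·x = 69  ⇒  x = 86.2500°C.
In kelvin: 86.2500 + 273.15 = 359.40 K.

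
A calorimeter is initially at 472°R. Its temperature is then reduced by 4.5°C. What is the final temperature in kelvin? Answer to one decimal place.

Initial temperature in Celsius: (472 - 491.67) × 5/9 = -10.9278°C.
Final Celsius temperature: -10.9278 - 4.5000 = -15.4278°C.
In kelvin: -15.4278 + 273.15 = 257.7 K.

257.7 K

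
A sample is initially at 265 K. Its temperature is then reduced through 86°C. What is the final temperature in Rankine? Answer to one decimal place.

Initial temperature in Celsius: 265 - 273.15 = -8.1500°C.
Final Celsius temperature: -8.1500 - 86.0000 = -94.1500°C.
In Rankine: -94.1500 × 1.8 + 491.67 = 322.2°R.

322.2°R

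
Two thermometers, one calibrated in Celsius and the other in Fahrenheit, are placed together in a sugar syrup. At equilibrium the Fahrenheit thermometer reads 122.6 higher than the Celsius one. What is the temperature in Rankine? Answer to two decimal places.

695.52°R

Let x be the Celsius reading; then the Fahrenheit reading is 1.8·x + 32.
(1.8·x + 32) - x = 122.6  ⇒  (0.8)·x = 90.6  ⇒  x = 113.2500°C.
In Rankine: 113.2500 × 1.8 + 491.67 = 695.52°R.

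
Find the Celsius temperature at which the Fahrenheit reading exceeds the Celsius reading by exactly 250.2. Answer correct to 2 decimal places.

Let C be the Celsius reading. The Fahrenheit reading is F = 1.8·C + 32.
Require F - C = 250.2: (0.8)·C + 32 = 250.2.
C = (250.2 - 32) / (0.8) = 272.75.

272.75°C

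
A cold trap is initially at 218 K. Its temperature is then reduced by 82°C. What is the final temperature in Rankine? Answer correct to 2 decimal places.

244.80°R

Initial temperature in Celsius: 218 - 273.15 = -55.1500°C.
Final Celsius temperature: -55.1500 - 82.0000 = -137.1500°C.
In Rankine: -137.1500 × 1.8 + 491.67 = 244.80°R.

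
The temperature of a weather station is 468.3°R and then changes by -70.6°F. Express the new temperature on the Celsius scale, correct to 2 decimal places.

-52.21°C

Initial temperature in Celsius: (468.3 - 491.67) × 5/9 = -12.9833°C.
The 70.6°F change is an interval, so only the factor 5/9 applies: -70.6 × 5/9 = -39.2222°C.
Final Celsius temperature: -12.9833 - 39.2222 = -52.2056°C.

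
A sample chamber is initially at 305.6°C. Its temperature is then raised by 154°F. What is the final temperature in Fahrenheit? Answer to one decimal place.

736.1°F

The 154°F change is an interval, so only the factor 5/9 applies: +154 × 5/9 = +85.5556°C.
Final Celsius temperature: 305.6000 + 85.5556 = 391.1556°C.
In Fahrenheit: 391.1556 × 1.8 + 32 = 736.1°F.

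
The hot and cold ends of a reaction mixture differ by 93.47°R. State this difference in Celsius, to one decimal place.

An interval of 1°R corresponds to 5/9°C.
93.47 × 5/9 = 51.9.

51.9°C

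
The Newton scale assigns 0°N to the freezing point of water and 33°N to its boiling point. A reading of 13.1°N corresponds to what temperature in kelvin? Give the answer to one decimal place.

312.8 K

Linear interpolation between the fixed points: C = (13.1 - 0) × 100 / (33 - 0) = 39.6970°C.
Then 39.6970 + 273.15 = 312.8 K.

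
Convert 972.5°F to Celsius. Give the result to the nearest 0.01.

522.50°C

In Celsius: (972.5 - 32) × 5/9 = 522.5000°C.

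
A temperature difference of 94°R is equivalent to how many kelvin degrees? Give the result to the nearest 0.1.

52.2 K

For a temperature interval the offset drops out; only the factor 5/9 applies.
94 × 5/9 = 52.2.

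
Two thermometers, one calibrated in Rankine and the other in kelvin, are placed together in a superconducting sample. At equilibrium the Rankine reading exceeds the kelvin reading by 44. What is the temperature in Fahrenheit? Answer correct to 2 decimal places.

-360.67°F

Let x be the Rankine reading; then the kelvin reading is 5/9·x.
(5/9·x) - x = -44  ⇒  (-4/9)·x = -44  ⇒  x = 99.0000°R.
In Celsius: (99 - 491.67) × 5/9 = -218.1500°C.
In Fahrenheit: -218.1500 × 1.8 + 32 = -360.67°F.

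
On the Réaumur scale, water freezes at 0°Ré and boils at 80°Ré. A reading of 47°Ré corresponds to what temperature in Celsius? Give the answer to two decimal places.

Linear interpolation between the fixed points: C = (47 - 0) × 100 / (80 - 0) = 58.7500°C.

58.75°C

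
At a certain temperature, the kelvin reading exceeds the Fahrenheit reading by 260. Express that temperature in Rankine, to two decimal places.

Let x be the Fahrenheit reading; then the kelvin reading is 5/9·x + 255.372.
(5/9·x + 255.372) - x = 260  ⇒  (-4/9)·x = 4.62778  ⇒  x = -10.4125°F.
In Celsius: (-10.4125 - 32) × 5/9 = -23.5625°C.
In Rankine: -23.5625 × 1.8 + 491.67 = 449.26°R.

449.26°R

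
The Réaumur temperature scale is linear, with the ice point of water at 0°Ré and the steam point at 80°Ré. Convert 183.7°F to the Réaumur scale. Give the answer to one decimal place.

67.4°Ré

First in Celsius: (183.7 - 32) × 5/9 = 84.2778°C.
Linearly onto the Réaumur scale: 0 + (84.2778 / 100) × (80 - 0) = 67.4°Ré.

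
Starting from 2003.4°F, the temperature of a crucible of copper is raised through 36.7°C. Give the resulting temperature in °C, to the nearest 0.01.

Initial temperature in Celsius: (2003.4 - 32) × 5/9 = 1095.2222°C.
Final Celsius temperature: 1095.2222 + 36.7000 = 1131.9222°C.

1131.92°C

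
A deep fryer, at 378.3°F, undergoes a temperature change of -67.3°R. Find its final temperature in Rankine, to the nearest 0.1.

770.7°R

Initial temperature in Celsius: (378.3 - 32) × 5/9 = 192.3889°C.
The 67.3°R change is an interval, so only the factor 5/9 applies: -67.3 × 5/9 = -37.3889°C.
Final Celsius temperature: 192.3889 - 37.3889 = 155.0000°C.
In Rankine: 155.0000 × 1.8 + 491.67 = 770.7°R.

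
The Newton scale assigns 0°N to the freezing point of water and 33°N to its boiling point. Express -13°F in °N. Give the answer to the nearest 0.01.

First in Celsius: (-13 - 32) × 5/9 = -25.0000°C.
Linearly onto the Newton scale: 0 + (-25.0000 / 100) × (33 - 0) = -8.25°N.

-8.25°N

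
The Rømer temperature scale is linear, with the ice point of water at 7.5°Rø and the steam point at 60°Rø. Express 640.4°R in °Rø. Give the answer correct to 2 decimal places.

First in Celsius: (640.4 - 491.67) × 5/9 = 82.6278°C.
Linearly onto the Rømer scale: 7.5 + (82.6278 / 100) × (60 - 7.5) = 50.88°Rø.

50.88°Rø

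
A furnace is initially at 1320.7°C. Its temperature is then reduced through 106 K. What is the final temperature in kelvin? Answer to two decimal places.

The 106 K change is an interval; Kelvin and Celsius degrees are the same size, so ΔC = -106°C.
Final Celsius temperature: 1320.7000 - 106.0000 = 1214.7000°C.
In kelvin: 1214.7000 + 273.15 = 1487.85 K.

1487.85 K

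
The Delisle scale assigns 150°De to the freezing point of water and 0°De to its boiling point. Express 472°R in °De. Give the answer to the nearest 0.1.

First in Celsius: (472 - 491.67) × 5/9 = -10.9278°C.
Linearly onto the Delisle scale: 150 + (-10.9278 / 100) × (0 - 150) = 166.4°De.

166.4°De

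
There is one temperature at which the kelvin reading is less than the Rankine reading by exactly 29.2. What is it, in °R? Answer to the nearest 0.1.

Let R be the Rankine reading. The kelvin reading is K = 5/9·R.
Require K - R = -29.2: (-4/9)·R = -29.2.
R = (-29.2) / (-4/9) = 65.7.

65.7°R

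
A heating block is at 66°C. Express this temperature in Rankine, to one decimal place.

In Rankine: 66.0000 × 1.8 + 491.67 = 610.5°R.

610.5°R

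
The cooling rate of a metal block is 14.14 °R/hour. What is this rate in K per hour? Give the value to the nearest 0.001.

The quantity depends on a temperature interval, so only the ratio of degree sizes applies; the offset between the scales is irrelevant.
A change of 1°R is a change of 5/9 K, so 14.14 × 5/9 = 7.856.

7.856 K/hour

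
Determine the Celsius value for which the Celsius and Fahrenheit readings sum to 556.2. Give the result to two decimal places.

Let C be the Celsius reading. The Fahrenheit reading is F = 1.8·C + 32.
Require C + F = 556.2: (2.8)·C + 32 = 556.2.
C = (556.2 - 32) / (2.8) = 187.21.

187.21°C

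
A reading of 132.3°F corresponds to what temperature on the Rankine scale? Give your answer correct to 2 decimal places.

591.97°R

In Celsius: (132.3 - 32) × 5/9 = 55.7222°C.
In Rankine: 55.7222 × 1.8 + 491.67 = 591.97°R.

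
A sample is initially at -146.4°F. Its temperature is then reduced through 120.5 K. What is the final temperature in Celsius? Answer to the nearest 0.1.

-219.6°C

Initial temperature in Celsius: (-146.4 - 32) × 5/9 = -99.1111°C.
The 120.5 K change is an interval; Kelvin and Celsius degrees are the same size, so ΔC = -120.5°C.
Final Celsius temperature: -99.1111 - 120.5000 = -219.6111°C.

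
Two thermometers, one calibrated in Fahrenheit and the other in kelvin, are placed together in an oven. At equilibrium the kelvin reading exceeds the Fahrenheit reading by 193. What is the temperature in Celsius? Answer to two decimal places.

Let x be the Fahrenheit reading; then the kelvin reading is 5/9·x + 255.372.
(5/9·x + 255.372) - x = 193  ⇒  (-4/9)·x = -62.3722  ⇒  x = 140.3375°F.
In Celsius: (140.3375 - 32) × 5/9 = 60.19°C.

60.19°C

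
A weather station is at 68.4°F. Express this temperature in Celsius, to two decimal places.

In Celsius: (68.4 - 32) × 5/9 = 20.2222°C.

20.22°C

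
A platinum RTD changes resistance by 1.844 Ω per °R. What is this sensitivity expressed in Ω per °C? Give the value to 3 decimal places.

3.319 Ω per °C

The quantity depends on a temperature interval, so only the ratio of degree sizes applies; the offset between the scales is irrelevant.
A change of 1°C is a change of 1.8°R, so per °C the value is 1.844 × 1.8 = 3.319.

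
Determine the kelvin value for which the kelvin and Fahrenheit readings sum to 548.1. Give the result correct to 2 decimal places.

359.92 K

Let K be the kelvin reading. The Fahrenheit reading is F = 1.8·K - 459.67.
Require K + F = 548.1: (2.8)·K - 459.67 = 548.1.
K = (548.1 + 459.67) / (2.8) = 359.92.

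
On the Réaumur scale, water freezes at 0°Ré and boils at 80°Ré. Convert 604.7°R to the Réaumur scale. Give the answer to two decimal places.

50.24°Ré

First in Celsius: (604.7 - 491.67) × 5/9 = 62.7944°C.
Linearly onto the Réaumur scale: 0 + (62.7944 / 100) × (80 - 0) = 50.24°Ré.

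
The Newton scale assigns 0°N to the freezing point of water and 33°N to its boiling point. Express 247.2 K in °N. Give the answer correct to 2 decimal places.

-8.56°N

First in Celsius: 247.2 - 273.15 = -25.9500°C.
Linearly onto the Newton scale: 0 + (-25.9500 / 100) × (33 - 0) = -8.56°N.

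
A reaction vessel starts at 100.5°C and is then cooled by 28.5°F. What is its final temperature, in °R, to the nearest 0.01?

The 28.5°F change is an interval, so only the factor 5/9 applies: -28.5 × 5/9 = -15.8333°C.
Final Celsius temperature: 100.5000 - 15.8333 = 84.6667°C.
In Rankine: 84.6667 × 1.8 + 491.67 = 644.07°R.

644.07°R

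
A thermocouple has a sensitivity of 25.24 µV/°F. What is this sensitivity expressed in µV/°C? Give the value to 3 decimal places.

The quantity depends on a temperature interval, so only the ratio of degree sizes applies; the offset between the scales is irrelevant.
A change of 1°C is a change of 1.8°F, so per °C the value is 25.24 × 1.8 = 45.432.

45.432 µV/°C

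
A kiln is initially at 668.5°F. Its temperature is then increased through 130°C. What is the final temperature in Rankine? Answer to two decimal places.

Initial temperature in Celsius: (668.5 - 32) × 5/9 = 353.6111°C.
Final Celsius temperature: 353.6111 + 130.0000 = 483.6111°C.
In Rankine: 483.6111 × 1.8 + 491.67 = 1362.17°R.

1362.17°R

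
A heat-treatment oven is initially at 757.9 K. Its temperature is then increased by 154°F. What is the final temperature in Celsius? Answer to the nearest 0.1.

Initial temperature in Celsius: 757.9 - 273.15 = 484.7500°C.
The 154°F change is an interval, so only the factor 5/9 applies: +154 × 5/9 = +85.5556°C.
Final Celsius temperature: 484.7500 + 85.5556 = 570.3056°C.

570.3°C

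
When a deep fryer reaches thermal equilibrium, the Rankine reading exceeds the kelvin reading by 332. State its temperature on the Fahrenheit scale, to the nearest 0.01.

287.33°F

Let x be the kelvin reading; then the Rankine reading is 1.8·x.
(1.8·x) - x = 332  ⇒  (0.8)·x = 332  ⇒  x = 415.0000 K.
In Celsius: 415 - 273.15 = 141.8500°C.
In Fahrenheit: 141.8500 × 1.8 + 32 = 287.33°F.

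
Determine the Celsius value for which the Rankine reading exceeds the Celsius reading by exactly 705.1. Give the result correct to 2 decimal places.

266.79°C

Let C be the Celsius reading. The Rankine reading is R = 1.8·C + 491.67.
Require R - C = 705.1: (0.8)·C + 491.67 = 705.1.
C = (705.1 - 491.67) / (0.8) = 266.79.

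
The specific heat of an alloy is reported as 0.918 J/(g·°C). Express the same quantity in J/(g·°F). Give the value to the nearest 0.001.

0.510 J/(g·°F)

Since only a temperature interval is involved, the additive offset between the scales drops out.
A change of 1°F is a change of 5/9°C, so per °F the value is 0.918 × 5/9 = 0.510.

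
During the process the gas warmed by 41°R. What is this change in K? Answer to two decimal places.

An interval of 1°R corresponds to 5/9 K.
41 × 5/9 = 22.78.

22.78 K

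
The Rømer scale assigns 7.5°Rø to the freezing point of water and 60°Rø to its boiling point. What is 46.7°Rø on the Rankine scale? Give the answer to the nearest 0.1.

Linear interpolation between the fixed points: C = (46.7 - 7.5) × 100 / (60 - 7.5) = 74.6667°C.
Then 74.6667 × 1.8 + 491.67 = 626.1°R.

626.1°R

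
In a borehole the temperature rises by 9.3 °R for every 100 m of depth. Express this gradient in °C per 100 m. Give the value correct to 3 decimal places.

Since only a temperature interval is involved, the additive offset between the scales drops out.
A change of 1°R is a change of 5/9°C, so 9.3 × 5/9 = 5.167.

5.167 °C/100 m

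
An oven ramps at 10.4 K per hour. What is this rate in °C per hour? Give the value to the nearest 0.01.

10.40 °C/hour

The quantity depends on a temperature interval, so only the ratio of degree sizes applies; the offset between the scales is irrelevant.
A change of 1 K is a change of 1°C, so 10.4 × 1 = 10.40.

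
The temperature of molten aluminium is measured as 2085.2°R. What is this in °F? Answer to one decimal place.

In Celsius: (2085.2 - 491.67) × 5/9 = 885.2944°C.
In Fahrenheit: 885.2944 × 1.8 + 32 = 1625.5°F.

1625.5°F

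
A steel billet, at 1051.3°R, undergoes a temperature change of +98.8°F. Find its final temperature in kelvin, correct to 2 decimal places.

Initial temperature in Celsius: (1051.3 - 491.67) × 5/9 = 310.9056°C.
The 98.8°F change is an interval, so only the factor 5/9 applies: +98.8 × 5/9 = +54.8889°C.
Final Celsius temperature: 310.9056 + 54.8889 = 365.7944°C.
In kelvin: 365.7944 + 273.15 = 638.94 K.

638.94 K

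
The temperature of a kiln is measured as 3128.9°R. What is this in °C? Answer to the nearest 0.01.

1465.13°C

In Celsius: (3128.9 - 491.67) × 5/9 = 1465.1278°C.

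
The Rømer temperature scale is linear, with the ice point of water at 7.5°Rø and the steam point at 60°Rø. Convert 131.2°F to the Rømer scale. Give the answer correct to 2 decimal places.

First in Celsius: (131.2 - 32) × 5/9 = 55.1111°C.
Linearly onto the Rømer scale: 7.5 + (55.1111 / 100) × (60 - 7.5) = 36.43°Rø.

36.43°Rø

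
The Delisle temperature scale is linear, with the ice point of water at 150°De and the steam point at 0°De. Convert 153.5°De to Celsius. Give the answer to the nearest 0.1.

-2.3°C

Linear interpolation between the fixed points: C = (153.5 - 150) × 100 / (0 - 150) = -2.3333°C.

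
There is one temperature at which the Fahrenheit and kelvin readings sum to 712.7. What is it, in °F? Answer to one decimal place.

294.0°F

Let F be the Fahrenheit reading. The kelvin reading is K = 5/9·F + 255.372.
Require F + K = 712.7: (14/9)·F + 255.372 = 712.7.
F = (712.7 - 255.372) / (14/9) = 294.0.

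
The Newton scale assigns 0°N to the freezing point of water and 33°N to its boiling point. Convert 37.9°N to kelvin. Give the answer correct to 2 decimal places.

388.00 K

Linear interpolation between the fixed points: C = (37.9 - 0) × 100 / (33 - 0) = 114.8485°C.
Then 114.8485 + 273.15 = 388.00 K.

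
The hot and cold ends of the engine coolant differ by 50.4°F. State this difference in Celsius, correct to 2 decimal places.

28.00°C

For a temperature interval the offset drops out; only the factor 5/9 applies.
50.4 × 5/9 = 28.00.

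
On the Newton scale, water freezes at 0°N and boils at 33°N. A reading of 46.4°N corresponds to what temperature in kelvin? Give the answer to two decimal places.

Linear interpolation between the fixed points: C = (46.4 - 0) × 100 / (33 - 0) = 140.6061°C.
Then 140.6061 + 273.15 = 413.76 K.

413.76 K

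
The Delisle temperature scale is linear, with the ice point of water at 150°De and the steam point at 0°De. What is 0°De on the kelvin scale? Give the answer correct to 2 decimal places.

Linear interpolation between the fixed points: C = (0 - 150) × 100 / (0 - 150) = 100.0000°C.
Then 100.0000 + 273.15 = 373.15 K.

373.15 K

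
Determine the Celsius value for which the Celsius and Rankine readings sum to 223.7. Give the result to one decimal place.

Let C be the Celsius reading. The Rankine reading is R = 1.8·C + 491.67.
Require C + R = 223.7: (2.8)·C + 491.67 = 223.7.
C = (223.7 - 491.67) / (2.8) = -95.7.

-95.7°C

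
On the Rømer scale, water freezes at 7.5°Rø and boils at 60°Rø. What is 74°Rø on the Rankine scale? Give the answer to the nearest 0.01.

Linear interpolation between the fixed points: C = (74 - 7.5) × 100 / (60 - 7.5) = 126.6667°C.
Then 126.6667 × 1.8 + 491.67 = 719.67°R.

719.67°R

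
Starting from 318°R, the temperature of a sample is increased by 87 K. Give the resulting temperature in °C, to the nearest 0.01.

-9.48°C

Initial temperature in Celsius: (318 - 491.67) × 5/9 = -96.4833°C.
The 87 K change is an interval; Kelvin and Celsius degrees are the same size, so ΔC = +87°C.
Final Celsius temperature: -96.4833 + 87.0000 = -9.4833°C.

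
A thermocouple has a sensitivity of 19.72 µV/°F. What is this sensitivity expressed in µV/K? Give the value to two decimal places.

35.50 µV/K

The quantity depends on a temperature interval, so only the ratio of degree sizes applies; the offset between the scales is irrelevant.
A change of 1 K is a change of 1.8°F, so per K the value is 19.72 × 1.8 = 35.50.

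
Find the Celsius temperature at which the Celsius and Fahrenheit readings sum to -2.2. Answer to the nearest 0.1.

Let C be the Celsius reading. The Fahrenheit reading is F = 1.8·C + 32.
Require C + F = -2.2: (2.8)·C + 32 = -2.2.
C = (-2.2 - 32) / (2.8) = -12.2.

-12.2°C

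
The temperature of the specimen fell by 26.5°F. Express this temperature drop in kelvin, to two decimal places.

14.72 K

For a temperature interval the offset drops out; only the factor 5/9 applies.
26.5 × 5/9 = 14.72.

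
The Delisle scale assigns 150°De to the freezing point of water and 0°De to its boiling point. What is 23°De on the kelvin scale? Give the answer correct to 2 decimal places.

357.82 K

Linear interpolation between the fixed points: C = (23 - 150) × 100 / (0 - 150) = 84.6667°C.
Then 84.6667 + 273.15 = 357.82 K.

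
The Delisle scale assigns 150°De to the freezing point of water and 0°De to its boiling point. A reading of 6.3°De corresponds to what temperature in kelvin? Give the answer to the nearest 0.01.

368.95 K

Linear interpolation between the fixed points: C = (6.3 - 150) × 100 / (0 - 150) = 95.8000°C.
Then 95.8000 + 273.15 = 368.95 K.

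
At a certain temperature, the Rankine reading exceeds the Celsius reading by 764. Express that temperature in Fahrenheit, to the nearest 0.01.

Let x be the Celsius reading; then the Rankine reading is 1.8·x + 491.67.
(1.8·x + 491.67) - x = 764  ⇒  (0.8)·x = 272.33  ⇒  x = 340.4125°C.
In Fahrenheit: 340.4125 × 1.8 + 32 = 644.74°F.

644.74°F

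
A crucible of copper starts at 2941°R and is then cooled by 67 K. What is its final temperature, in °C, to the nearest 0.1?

1293.7°C

Initial temperature in Celsius: (2941 - 491.67) × 5/9 = 1360.7389°C.
The 67 K change is an interval; Kelvin and Celsius degrees are the same size, so ΔC = -67°C.
Final Celsius temperature: 1360.7389 - 67.0000 = 1293.7389°C.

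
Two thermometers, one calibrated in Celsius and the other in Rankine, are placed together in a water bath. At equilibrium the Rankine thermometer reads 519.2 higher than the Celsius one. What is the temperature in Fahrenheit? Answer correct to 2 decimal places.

Let x be the Celsius reading; then the Rankine reading is 1.8·x + 491.67.
(1.8·x + 491.67) - x = 519.2  ⇒  (0.8)·x = 27.53  ⇒  x = 34.4125°C.
In Fahrenheit: 34.4125 × 1.8 + 32 = 93.94°F.

93.94°F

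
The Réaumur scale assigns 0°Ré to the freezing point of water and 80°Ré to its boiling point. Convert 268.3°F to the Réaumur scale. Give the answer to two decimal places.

105.02°Ré

First in Celsius: (268.3 - 32) × 5/9 = 131.2778°C.
Linearly onto the Réaumur scale: 0 + (131.2778 / 100) × (80 - 0) = 105.02°Ré.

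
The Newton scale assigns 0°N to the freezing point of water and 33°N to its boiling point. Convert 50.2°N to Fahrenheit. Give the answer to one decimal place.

Linear interpolation between the fixed points: C = (50.2 - 0) × 100 / (33 - 0) = 152.1212°C.
Then 152.1212 × 1.8 + 32 = 305.8°F.

305.8°F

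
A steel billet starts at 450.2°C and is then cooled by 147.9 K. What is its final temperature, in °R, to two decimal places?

1035.81°R

The 147.9 K change is an interval; Kelvin and Celsius degrees are the same size, so ΔC = -147.9°C.
Final Celsius temperature: 450.2000 - 147.9000 = 302.3000°C.
In Rankine: 302.3000 × 1.8 + 491.67 = 1035.81°R.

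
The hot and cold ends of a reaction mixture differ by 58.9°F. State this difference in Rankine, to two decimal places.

58.90°R

Fahrenheit and Rankine degrees are the same size, so the interval is unchanged: 58.90.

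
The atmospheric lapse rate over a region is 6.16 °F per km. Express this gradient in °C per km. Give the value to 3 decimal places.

Since only a temperature interval is involved, the additive offset between the scales drops out.
A change of 1°F is a change of 5/9°C, so 6.16 × 5/9 = 3.422.

3.422 °C/km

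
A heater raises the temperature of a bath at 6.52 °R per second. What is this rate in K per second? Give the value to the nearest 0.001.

The quantity depends on a temperature interval, so only the ratio of degree sizes applies; the offset between the scales is irrelevant.
A change of 1°R is a change of 5/9 K, so 6.52 × 5/9 = 3.622.

3.622 K/second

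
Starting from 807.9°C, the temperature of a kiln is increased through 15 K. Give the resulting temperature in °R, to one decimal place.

1972.9°R

The 15 K change is an interval; Kelvin and Celsius degrees are the same size, so ΔC = +15°C.
Final Celsius temperature: 807.9000 + 15.0000 = 822.9000°C.
In Rankine: 822.9000 × 1.8 + 491.67 = 1972.9°R.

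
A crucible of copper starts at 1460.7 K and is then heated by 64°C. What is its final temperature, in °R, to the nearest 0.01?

2744.46°R

Initial temperature in Celsius: 1460.7 - 273.15 = 1187.5500°C.
Final Celsius temperature: 1187.5500 + 64.0000 = 1251.5500°C.
In Rankine: 1251.5500 × 1.8 + 491.67 = 2744.46°R.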